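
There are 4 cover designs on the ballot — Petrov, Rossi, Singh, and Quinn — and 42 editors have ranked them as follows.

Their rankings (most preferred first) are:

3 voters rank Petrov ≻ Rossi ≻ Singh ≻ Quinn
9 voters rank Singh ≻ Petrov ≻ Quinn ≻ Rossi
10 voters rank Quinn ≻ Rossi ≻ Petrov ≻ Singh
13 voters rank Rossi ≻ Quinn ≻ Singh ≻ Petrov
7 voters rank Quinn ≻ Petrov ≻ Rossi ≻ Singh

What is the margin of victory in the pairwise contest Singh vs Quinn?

18

Ballots ranking Singh above Quinn: 3+9 = 12.
Ballots ranking Quinn above Singh: 10+13+7 = 30.
Quinn wins 30–12, a margin of 18.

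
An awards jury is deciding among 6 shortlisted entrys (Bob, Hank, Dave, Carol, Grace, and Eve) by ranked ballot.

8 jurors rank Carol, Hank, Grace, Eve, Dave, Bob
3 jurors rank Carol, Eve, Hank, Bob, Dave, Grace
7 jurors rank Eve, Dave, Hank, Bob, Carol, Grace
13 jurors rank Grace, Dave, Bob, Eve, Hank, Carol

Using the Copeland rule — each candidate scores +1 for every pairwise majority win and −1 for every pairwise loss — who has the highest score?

Pairwise results:
  Bob vs Hank: Hank wins 18–13.
  Bob vs Dave: Dave wins 28–3.
  Bob vs Carol: Bob wins 20–11.
  Bob vs Grace: Grace wins 21–10.
  Bob vs Eve: Eve wins 18–13.
  Hank vs Dave: Dave wins 20–11.
  Hank vs Carol: Hank wins 20–11.
  Hank vs Grace: Hank wins 18–13.
  Hank vs Eve: Eve wins 23–8.
  Dave vs Carol: Dave wins 20–11.
  Dave vs Grace: Grace wins 21–10.
  Dave vs Eve: Eve wins 18–13.
  Carol vs Grace: Carol wins 18–13.
  Carol vs Eve: Eve wins 20–11.
  Grace vs Eve: Grace wins 21–10.
Copeland scores (wins − losses):
  Bob: 1 − 4 = -3
  Hank: 3 − 2 = 1
  Dave: 3 − 2 = 1
  Carol: 1 − 4 = -3
  Grace: 3 − 2 = 1
  Eve: 4 − 1 = 3
Eve has the best Copeland score.

Eve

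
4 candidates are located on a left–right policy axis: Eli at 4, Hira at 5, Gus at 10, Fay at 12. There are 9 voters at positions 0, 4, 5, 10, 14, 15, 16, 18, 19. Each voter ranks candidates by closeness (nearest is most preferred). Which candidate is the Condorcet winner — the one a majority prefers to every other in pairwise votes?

With single-peaked preferences on a line, the Condorcet winner is the candidate closest to the median voter.
The median voter (position 14) is closest to Fay at 12.
Check: Fay vs Eli — voters closer to Fay: 6 of 9.

Fay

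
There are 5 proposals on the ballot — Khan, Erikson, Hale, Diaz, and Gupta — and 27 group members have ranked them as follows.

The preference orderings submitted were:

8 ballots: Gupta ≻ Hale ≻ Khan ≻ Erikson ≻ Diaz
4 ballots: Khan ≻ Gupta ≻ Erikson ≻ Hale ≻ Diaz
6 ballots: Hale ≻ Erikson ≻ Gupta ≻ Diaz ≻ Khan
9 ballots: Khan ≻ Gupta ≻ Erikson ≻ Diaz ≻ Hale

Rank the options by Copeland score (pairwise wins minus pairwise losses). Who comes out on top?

Pairwise results:
  Khan vs Erikson: Khan wins 21–6.
  Khan vs Hale: Hale wins 14–13.
  Khan vs Diaz: Khan wins 21–6.
  Khan vs Gupta: Gupta wins 14–13.
  Erikson vs Hale: Hale wins 14–13.
  Erikson vs Diaz: Erikson wins 27–0.
  Erikson vs Gupta: Gupta wins 21–6.
  Hale vs Diaz: Hale wins 18–9.
  Hale vs Gupta: Gupta wins 21–6.
  Diaz vs Gupta: Gupta wins 27–0.
Copeland scores (wins − losses):
  Khan: 2 − 2 = 0
  Erikson: 1 − 3 = -2
  Hale: 3 − 1 = 2
  Diaz: 0 − 4 = -4
  Gupta: 4 − 0 = 4
Gupta has the best Copeland score.

Gupta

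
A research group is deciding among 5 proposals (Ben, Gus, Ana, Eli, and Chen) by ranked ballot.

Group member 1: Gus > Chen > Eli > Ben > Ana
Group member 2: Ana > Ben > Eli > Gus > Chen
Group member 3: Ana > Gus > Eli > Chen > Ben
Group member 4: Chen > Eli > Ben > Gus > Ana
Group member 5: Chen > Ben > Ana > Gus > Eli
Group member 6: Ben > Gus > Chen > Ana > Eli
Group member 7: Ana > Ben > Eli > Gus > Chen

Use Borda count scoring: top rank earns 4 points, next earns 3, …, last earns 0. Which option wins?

Ben

Borda scores:
  Ben: 1 + 3 + 0 + 2 + 3 + 4 + 3 = 16
  Gus: 4 + 1 + 3 + 1 + 1 + 3 + 1 = 14
  Ana: 0 + 4 + 4 + 0 + 2 + 1 + 4 = 15
  Eli: 2 + 2 + 2 + 3 + 0 + 0 + 2 = 11
  Chen: 3 + 0 + 1 + 4 + 4 + 2 + 0 = 14
Ben has the highest total.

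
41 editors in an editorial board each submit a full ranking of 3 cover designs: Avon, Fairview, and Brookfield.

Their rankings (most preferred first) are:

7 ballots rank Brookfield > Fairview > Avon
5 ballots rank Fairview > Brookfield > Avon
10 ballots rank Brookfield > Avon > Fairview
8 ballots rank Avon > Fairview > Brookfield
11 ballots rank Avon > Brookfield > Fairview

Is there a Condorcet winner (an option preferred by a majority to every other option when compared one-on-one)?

Head-to-head results (41 voters total):
Avon vs Fairview: Avon wins 29–12.
Avon vs Brookfield: Brookfield wins 22–19.
Fairview vs Brookfield: Brookfield wins 28–13.
Brookfield beats each rival — Avon (22–19), Fairview (28–13) — so Brookfield is the Condorcet winner.

Yes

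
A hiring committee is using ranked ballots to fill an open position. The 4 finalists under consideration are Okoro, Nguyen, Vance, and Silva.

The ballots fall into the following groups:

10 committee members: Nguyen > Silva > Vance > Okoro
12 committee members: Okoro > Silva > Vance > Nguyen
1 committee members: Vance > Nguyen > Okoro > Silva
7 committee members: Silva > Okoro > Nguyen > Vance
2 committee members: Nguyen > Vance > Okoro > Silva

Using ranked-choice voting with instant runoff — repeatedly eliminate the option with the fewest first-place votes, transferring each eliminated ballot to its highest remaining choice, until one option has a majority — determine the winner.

Okoro

Round 1: Okoro 12, Nguyen 12, Silva 7, Vance 1. Vance has the fewest and is eliminated.
Round 2: Nguyen 13, Okoro 12, Silva 7. Silva has the fewest and is eliminated.
Round 3: Okoro 19, Nguyen 13. Okoro has a majority.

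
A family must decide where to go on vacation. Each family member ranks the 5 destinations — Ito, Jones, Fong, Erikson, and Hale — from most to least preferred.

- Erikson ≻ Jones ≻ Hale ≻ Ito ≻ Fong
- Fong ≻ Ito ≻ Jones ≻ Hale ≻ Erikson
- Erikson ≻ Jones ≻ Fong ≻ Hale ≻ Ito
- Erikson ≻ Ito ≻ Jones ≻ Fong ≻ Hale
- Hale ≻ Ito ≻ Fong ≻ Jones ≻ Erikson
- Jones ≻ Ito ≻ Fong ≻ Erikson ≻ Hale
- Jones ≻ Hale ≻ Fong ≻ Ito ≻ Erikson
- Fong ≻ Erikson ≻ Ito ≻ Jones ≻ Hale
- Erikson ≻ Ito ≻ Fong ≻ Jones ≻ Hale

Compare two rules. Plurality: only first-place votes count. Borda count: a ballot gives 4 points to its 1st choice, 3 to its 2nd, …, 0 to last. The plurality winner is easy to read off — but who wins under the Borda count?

Plurality first-place counts: Ito 0, Jones 2, Fong 2, Erikson 4, Hale 1 → Erikson.
Borda totals: Ito 19, Jones 21, Fong 19, Erikson 20, Hale 11 → Jones.

Jones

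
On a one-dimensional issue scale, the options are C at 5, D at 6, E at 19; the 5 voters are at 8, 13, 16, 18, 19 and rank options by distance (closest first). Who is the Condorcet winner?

With single-peaked preferences on a line, the Condorcet winner is the candidate closest to the median voter.
The median voter (position 16) is closest to E at 19.
Check: E vs C — voters closer to E: 4 of 5.

E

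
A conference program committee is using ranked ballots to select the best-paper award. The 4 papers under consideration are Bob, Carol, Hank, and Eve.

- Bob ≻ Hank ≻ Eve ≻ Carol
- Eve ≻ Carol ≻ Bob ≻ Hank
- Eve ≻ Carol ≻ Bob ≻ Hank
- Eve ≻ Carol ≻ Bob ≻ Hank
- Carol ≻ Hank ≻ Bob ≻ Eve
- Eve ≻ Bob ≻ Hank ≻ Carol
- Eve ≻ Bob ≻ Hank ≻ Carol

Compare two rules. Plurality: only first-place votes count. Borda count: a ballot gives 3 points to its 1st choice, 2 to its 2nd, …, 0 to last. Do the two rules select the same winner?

Plurality first-place counts: Bob 1, Carol 1, Hank 0, Eve 5 → Eve.
Borda totals: Bob 11, Carol 9, Hank 6, Eve 16 → Eve.
The two rules agree on Eve.

Yes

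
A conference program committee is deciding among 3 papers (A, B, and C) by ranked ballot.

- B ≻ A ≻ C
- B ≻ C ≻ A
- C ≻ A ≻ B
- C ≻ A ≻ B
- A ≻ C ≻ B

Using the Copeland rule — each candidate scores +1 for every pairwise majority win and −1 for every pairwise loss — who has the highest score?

Pairwise results:
  A vs B: A wins 3–2.
  A vs C: C wins 3–2.
  B vs C: C wins 3–2.
Copeland scores (wins − losses):
  A: 1 − 1 = 0
  B: 0 − 2 = -2
  C: 2 − 0 = 2
C has the best Copeland score.

C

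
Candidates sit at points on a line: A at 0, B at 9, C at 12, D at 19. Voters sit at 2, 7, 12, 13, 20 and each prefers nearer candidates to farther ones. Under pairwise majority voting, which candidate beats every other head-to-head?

C

With single-peaked preferences on a line, the Condorcet winner is the candidate closest to the median voter.
The median voter (position 12) is closest to C at 12.
Check: C vs D — voters closer to C: 4 of 5.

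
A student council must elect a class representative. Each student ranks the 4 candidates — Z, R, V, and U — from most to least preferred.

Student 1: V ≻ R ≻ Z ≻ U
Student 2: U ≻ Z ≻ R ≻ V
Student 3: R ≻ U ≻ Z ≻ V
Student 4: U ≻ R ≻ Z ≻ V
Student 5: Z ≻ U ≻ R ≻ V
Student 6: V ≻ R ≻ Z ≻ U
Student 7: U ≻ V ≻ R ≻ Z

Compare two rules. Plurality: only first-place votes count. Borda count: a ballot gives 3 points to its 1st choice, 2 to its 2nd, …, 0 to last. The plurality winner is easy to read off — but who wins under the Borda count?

Plurality first-place counts: Z 1, R 1, V 2, U 3 → U.
Borda totals: Z 9, R 12, V 8, U 13 → U.

U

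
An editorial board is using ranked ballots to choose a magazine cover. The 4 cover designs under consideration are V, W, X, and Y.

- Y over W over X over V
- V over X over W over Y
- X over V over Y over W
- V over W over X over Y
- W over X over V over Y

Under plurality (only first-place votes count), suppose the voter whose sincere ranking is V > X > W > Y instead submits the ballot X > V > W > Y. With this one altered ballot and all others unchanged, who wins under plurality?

X

First-place totals with the altered ballot: V 1, W 1, X 2, Y 1.
The switch changes the winner from V to X.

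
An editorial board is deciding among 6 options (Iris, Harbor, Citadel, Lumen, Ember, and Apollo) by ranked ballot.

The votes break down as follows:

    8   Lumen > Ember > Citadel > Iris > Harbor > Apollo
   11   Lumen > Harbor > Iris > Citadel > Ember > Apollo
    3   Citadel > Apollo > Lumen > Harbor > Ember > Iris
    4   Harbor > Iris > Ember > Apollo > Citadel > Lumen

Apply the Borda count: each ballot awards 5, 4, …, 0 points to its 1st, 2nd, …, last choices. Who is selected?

Lumen

Borda scores:
  Iris: 8·2 + 11·3 + 3·0 + 4·4 = 65
  Harbor: 8·1 + 11·4 + 3·2 + 4·5 = 78
  Citadel: 8·3 + 11·2 + 3·5 + 4·1 = 65
  Lumen: 8·5 + 11·5 + 3·3 + 4·0 = 104
  Ember: 8·4 + 11·1 + 3·1 + 4·3 = 58
  Apollo: 8·0 + 11·0 + 3·4 + 4·2 = 20
Lumen has the highest total.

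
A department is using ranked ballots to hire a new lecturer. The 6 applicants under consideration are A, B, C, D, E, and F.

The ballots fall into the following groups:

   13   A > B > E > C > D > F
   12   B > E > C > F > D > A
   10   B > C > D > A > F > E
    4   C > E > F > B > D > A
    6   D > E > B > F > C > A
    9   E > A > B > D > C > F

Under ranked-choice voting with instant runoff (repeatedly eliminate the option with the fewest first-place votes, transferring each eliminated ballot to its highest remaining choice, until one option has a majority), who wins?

B

Round 1: B 22, A 13, E 9, D 6, C 4, F 0. F has the fewest and is eliminated.
Round 2: B 22, A 13, E 9, D 6, C 4. C has the fewest and is eliminated.
Round 3: B 22, A 13, E 13, D 6. D has the fewest and is eliminated.
Round 4: B 22, E 19, A 13. A has the fewest and is eliminated.
Round 5: B 35, E 19. B has a majority.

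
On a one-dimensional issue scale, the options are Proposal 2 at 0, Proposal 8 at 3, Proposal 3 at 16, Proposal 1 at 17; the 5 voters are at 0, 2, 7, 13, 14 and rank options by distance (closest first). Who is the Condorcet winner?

Proposal 8

With single-peaked preferences on a line, the Condorcet winner is the candidate closest to the median voter.
The median voter (position 7) is closest to Proposal 8 at 3.
Check: Proposal 8 vs Proposal 1 — voters closer to Proposal 8: 3 of 5.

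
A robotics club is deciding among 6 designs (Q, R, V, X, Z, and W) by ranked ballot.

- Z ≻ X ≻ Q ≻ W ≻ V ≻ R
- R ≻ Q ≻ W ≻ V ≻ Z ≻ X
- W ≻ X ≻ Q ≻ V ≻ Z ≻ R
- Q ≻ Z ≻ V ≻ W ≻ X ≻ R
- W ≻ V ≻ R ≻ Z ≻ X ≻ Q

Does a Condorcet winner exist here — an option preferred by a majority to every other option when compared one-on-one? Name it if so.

Head-to-head results (5 voters total):
Q vs R: Q wins 3–2.
Q vs V: Q wins 4–1.
Q vs X: X wins 3–2.
Q vs Z: Q wins 3–2.
Q vs W: Q wins 3–2.
R vs V: V wins 4–1.
R vs X: X wins 3–2.
R vs Z: Z wins 3–2.
R vs W: W wins 4–1.
V vs X: V wins 3–2.
V vs Z: V wins 3–2.
V vs W: W wins 4–1.
X vs Z: Z wins 4–1.
X vs W: W wins 4–1.
Z vs W: W wins 3–2.
No candidate beats all others: Q beats V beats X beats Q, a majority cycle.

There is no Condorcet winner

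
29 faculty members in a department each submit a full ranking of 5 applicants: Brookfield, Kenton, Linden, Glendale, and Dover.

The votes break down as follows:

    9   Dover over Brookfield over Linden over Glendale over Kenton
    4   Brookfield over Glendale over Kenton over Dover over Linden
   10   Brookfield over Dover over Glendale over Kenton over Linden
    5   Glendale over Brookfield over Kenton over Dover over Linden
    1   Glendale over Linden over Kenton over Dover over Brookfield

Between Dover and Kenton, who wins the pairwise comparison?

Dover

Ballots ranking Dover above Kenton: 9+10 = 19.
Ballots ranking Kenton above Dover: 4+5+1 = 10.
Dover wins the head-to-head, 19–10.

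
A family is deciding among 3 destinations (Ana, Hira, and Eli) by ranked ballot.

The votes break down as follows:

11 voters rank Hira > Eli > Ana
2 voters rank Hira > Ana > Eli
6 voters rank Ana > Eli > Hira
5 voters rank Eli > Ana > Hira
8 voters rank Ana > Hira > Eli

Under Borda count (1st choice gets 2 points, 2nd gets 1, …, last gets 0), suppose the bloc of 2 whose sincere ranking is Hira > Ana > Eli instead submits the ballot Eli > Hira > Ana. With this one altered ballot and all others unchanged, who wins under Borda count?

Borda totals with the altered ballot: Ana 33, Hira 32, Eli 31.
The winner is unchanged: still Ana.

Ana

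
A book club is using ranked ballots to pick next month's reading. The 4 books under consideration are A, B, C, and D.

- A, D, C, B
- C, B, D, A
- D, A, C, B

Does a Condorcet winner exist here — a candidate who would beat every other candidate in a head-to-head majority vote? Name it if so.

Head-to-head results (3 voters total):
A vs B: A wins 2–1.
A vs C: A wins 2–1.
A vs D: D wins 2–1.
B vs C: C wins 3–0.
B vs D: D wins 2–1.
C vs D: D wins 2–1.
D beats each rival — A (2–1), B (2–1), C (2–1) — so D is the Condorcet winner.

D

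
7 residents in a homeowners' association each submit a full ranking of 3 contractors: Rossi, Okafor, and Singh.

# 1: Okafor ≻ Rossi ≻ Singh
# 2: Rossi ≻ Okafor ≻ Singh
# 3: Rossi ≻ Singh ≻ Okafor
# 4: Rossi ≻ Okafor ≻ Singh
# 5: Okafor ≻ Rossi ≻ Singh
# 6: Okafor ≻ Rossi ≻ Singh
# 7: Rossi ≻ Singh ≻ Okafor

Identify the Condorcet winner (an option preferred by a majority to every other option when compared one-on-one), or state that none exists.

Head-to-head results (7 voters total):
Rossi vs Okafor: Rossi wins 4–3.
Rossi vs Singh: Rossi wins 7–0.
Okafor vs Singh: Okafor wins 5–2.
Rossi beats each rival — Okafor (4–3), Singh (7–0) — so Rossi is the Condorcet winner.

Rossi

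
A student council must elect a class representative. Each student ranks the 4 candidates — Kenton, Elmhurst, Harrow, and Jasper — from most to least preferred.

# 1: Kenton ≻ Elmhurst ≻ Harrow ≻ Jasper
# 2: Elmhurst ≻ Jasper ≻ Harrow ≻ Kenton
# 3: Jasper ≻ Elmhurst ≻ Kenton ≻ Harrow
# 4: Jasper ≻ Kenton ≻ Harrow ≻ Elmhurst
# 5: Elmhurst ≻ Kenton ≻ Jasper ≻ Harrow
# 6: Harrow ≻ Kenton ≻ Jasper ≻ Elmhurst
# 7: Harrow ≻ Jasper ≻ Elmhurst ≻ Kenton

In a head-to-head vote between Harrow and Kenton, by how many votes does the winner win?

Ballots ranking Harrow above Kenton: 3.
Ballots ranking Kenton above Harrow: 4.
Kenton wins 4–3, a margin of 1.

1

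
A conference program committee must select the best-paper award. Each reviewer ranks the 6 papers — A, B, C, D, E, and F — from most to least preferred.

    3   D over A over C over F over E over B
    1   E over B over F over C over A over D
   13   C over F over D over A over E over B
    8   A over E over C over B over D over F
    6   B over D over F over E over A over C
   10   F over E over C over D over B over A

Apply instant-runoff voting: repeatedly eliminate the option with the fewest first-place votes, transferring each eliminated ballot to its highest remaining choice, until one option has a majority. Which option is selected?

Round 1: C 13, F 10, A 8, B 6, D 3, E 1. E has the fewest and is eliminated.
Round 2: C 13, F 10, A 8, B 7, D 3. D has the fewest and is eliminated.
Round 3: C 13, A 11, F 10, B 7. B has the fewest and is eliminated.
Round 4: F 17, C 13, A 11. A has the fewest and is eliminated.
Round 5: C 24, F 17. C has a majority.

C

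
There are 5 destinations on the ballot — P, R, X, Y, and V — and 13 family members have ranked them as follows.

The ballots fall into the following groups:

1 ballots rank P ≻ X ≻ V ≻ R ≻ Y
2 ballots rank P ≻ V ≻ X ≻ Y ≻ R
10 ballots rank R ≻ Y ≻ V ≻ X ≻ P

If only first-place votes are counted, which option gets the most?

First-place vote totals:
  P: 3
  R: 10
  X: 0
  Y: 0
  V: 0
R has the most first-place votes.

R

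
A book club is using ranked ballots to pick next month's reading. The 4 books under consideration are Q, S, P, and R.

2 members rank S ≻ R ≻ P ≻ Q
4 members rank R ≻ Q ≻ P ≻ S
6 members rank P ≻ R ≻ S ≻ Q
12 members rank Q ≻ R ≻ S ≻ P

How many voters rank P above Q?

Ballots ranking P above Q: 2+6 = 8.
Ballots ranking Q above P: 4+12 = 16.
So 8 of 24 voters prefer P to Q.

8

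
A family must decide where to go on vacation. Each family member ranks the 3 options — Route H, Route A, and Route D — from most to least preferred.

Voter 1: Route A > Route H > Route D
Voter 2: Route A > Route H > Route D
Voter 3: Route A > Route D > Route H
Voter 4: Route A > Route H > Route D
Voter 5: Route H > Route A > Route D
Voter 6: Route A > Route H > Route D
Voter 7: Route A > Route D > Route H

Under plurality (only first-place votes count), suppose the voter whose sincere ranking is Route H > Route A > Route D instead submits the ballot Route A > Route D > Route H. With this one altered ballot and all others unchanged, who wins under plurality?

First-place totals with the altered ballot: Route H 0, Route A 7, Route D 0.
The winner is unchanged: still Route A.

Route A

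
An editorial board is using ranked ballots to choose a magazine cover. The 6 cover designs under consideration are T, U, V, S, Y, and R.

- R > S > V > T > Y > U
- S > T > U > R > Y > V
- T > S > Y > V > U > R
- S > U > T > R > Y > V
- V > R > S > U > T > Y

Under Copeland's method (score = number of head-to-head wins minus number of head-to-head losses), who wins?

S

Pairwise results:
  T vs U: T wins 3–2.
  T vs V: T wins 3–2.
  T vs S: S wins 4–1.
  T vs Y: T wins 5–0.
  T vs R: T wins 3–2.
  U vs V: V wins 3–2.
  U vs S: S wins 5–0.
  U vs Y: U wins 3–2.
  U vs R: U wins 3–2.
  V vs S: S wins 4–1.
  V vs Y: Y wins 3–2.
  V vs R: R wins 3–2.
  S vs Y: S wins 5–0.
  S vs R: S wins 3–2.
  Y vs R: R wins 4–1.
Copeland scores (wins − losses):
  T: 4 − 1 = 3
  U: 2 − 3 = -1
  V: 1 − 4 = -3
  S: 5 − 0 = 5
  Y: 1 − 4 = -3
  R: 2 − 3 = -1
S has the best Copeland score.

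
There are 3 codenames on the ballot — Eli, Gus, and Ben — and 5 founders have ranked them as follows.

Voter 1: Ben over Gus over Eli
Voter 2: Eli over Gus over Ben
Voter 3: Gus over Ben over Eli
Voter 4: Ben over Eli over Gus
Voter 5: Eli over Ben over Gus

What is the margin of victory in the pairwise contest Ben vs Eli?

1

Ballots ranking Ben above Eli: 3.
Ballots ranking Eli above Ben: 2.
Ben wins 3–2, a margin of 1.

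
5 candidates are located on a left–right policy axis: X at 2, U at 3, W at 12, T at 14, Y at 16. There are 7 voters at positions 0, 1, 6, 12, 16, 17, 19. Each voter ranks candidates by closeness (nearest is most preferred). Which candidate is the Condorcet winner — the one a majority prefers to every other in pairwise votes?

With single-peaked preferences on a line, the Condorcet winner is the candidate closest to the median voter.
The median voter (position 12) is closest to W at 12.
Check: W vs X — voters closer to W: 4 of 7.

W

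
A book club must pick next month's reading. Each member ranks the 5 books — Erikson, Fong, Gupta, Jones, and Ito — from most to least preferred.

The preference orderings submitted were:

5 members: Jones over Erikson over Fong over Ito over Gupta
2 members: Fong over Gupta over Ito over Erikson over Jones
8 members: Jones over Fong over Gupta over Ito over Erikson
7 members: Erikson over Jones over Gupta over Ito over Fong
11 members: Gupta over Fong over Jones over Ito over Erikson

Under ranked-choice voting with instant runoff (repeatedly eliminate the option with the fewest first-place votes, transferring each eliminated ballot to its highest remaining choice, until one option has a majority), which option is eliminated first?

Ito

Round 1: Jones 13, Gupta 11, Erikson 7, Fong 2, Ito 0. Ito has the fewest and is eliminated.
Round 2: Jones 13, Gupta 11, Erikson 7, Fong 2. Fong has the fewest and is eliminated.
Round 3: Gupta 13, Jones 13, Erikson 7. Erikson has the fewest and is eliminated.
Round 4: Jones 20, Gupta 13. Jones has a majority.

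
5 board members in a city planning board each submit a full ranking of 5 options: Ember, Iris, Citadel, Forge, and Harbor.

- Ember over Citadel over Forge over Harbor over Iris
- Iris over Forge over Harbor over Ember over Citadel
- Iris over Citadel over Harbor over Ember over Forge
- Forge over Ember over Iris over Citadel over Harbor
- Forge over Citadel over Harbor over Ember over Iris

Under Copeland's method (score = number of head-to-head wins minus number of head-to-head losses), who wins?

Pairwise results:
  Ember vs Iris: Ember wins 3–2.
  Ember vs Citadel: Ember wins 3–2.
  Ember vs Forge: Forge wins 3–2.
  Ember vs Harbor: Harbor wins 3–2.
  Iris vs Citadel: Iris wins 3–2.
  Iris vs Forge: Forge wins 3–2.
  Iris vs Harbor: Iris wins 3–2.
  Citadel vs Forge: Forge wins 3–2.
  Citadel vs Harbor: Citadel wins 4–1.
  Forge vs Harbor: Forge wins 4–1.
Copeland scores (wins − losses):
  Ember: 2 − 2 = 0
  Iris: 2 − 2 = 0
  Citadel: 1 − 3 = -2
  Forge: 4 − 0 = 4
  Harbor: 1 − 3 = -2
Forge has the best Copeland score.

Forge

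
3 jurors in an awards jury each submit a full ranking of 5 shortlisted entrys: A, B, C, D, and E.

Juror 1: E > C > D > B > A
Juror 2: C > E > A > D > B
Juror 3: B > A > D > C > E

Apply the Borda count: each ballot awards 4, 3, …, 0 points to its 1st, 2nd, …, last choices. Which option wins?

C

Borda scores:
  A: 0 + 2 + 3 = 5
  B: 1 + 0 + 4 = 5
  C: 3 + 4 + 1 = 8
  D: 2 + 1 + 2 = 5
  E: 4 + 3 + 0 = 7
C has the highest total.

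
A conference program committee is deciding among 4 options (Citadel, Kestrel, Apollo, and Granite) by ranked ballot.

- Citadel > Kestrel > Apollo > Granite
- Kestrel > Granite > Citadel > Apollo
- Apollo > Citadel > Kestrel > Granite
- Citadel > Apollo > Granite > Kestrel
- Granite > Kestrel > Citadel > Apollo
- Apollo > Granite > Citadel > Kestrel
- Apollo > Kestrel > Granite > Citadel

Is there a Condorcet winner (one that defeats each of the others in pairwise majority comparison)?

Head-to-head results (7 voters total):
Citadel vs Kestrel: Citadel wins 4–3.
Citadel vs Apollo: Citadel wins 4–3.
Citadel vs Granite: Granite wins 4–3.
Kestrel vs Apollo: Apollo wins 4–3.
Kestrel vs Granite: Kestrel wins 4–3.
Apollo vs Granite: Apollo wins 5–2.
No candidate beats all others: Citadel beats Kestrel beats Granite beats Citadel, a majority cycle.

No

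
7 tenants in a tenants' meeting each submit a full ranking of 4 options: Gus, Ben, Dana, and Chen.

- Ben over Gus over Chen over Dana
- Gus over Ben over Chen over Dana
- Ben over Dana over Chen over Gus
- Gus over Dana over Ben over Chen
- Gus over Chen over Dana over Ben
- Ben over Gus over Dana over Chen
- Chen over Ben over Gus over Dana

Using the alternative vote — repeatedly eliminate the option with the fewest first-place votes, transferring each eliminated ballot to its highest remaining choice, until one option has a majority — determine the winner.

Ben

Round 1: Gus 3, Ben 3, Chen 1, Dana 0. Dana has the fewest and is eliminated.
Round 2: Gus 3, Ben 3, Chen 1. Chen has the fewest and is eliminated.
Round 3: Ben 4, Gus 3. Ben has a majority.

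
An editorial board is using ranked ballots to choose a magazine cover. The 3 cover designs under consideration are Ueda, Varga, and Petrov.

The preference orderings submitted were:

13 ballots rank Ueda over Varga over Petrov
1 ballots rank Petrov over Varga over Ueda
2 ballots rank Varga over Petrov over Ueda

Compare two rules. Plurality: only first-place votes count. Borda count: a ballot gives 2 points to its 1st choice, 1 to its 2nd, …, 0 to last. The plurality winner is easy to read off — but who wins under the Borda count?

Plurality first-place counts: Ueda 13, Varga 2, Petrov 1 → Ueda.
Borda totals: Ueda 26, Varga 18, Petrov 4 → Ueda.

Ueda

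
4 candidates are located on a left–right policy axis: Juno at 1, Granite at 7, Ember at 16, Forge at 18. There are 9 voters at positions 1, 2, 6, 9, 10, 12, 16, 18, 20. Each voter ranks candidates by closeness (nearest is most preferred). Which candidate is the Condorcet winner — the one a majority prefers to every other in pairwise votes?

With single-peaked preferences on a line, the Condorcet winner is the candidate closest to the median voter.
The median voter (position 10) is closest to Granite at 7.
Check: Granite vs Juno — voters closer to Granite: 7 of 9.

Granite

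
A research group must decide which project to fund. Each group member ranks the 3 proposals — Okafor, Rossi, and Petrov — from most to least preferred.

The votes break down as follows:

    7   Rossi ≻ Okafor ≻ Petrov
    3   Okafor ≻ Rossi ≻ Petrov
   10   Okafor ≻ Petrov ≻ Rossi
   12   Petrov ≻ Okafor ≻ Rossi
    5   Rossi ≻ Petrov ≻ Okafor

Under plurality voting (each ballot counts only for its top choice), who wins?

Okafor

First-place vote totals:
  Okafor: 13
  Rossi: 12
  Petrov: 12
Okafor has the most first-place votes.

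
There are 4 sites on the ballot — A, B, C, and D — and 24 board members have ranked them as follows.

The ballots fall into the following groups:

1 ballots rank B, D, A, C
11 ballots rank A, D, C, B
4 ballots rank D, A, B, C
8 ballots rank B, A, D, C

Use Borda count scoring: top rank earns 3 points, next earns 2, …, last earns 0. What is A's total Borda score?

Borda scores:
  A: 1 + 11·3 + 4·2 + 8·2 = 58
  B: 3 + 11·0 + 4·1 + 8·3 = 31
  C: 0 + 11·1 + 4·0 + 8·0 = 11
  D: 2 + 11·2 + 4·3 + 8·1 = 44

58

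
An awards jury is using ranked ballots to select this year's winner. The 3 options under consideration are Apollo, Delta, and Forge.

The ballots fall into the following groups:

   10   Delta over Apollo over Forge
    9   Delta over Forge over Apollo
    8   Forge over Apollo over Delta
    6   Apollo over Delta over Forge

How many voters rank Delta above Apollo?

Ballots ranking Delta above Apollo: 10+9 = 19.
Ballots ranking Apollo above Delta: 8+6 = 14.
So 19 of 33 voters prefer Delta to Apollo.

19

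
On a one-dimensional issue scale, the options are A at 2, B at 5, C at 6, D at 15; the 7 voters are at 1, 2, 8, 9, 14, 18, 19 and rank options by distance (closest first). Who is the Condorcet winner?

With single-peaked preferences on a line, the Condorcet winner is the candidate closest to the median voter.
The median voter (position 9) is closest to C at 6.
Check: C vs D — voters closer to C: 4 of 7.

C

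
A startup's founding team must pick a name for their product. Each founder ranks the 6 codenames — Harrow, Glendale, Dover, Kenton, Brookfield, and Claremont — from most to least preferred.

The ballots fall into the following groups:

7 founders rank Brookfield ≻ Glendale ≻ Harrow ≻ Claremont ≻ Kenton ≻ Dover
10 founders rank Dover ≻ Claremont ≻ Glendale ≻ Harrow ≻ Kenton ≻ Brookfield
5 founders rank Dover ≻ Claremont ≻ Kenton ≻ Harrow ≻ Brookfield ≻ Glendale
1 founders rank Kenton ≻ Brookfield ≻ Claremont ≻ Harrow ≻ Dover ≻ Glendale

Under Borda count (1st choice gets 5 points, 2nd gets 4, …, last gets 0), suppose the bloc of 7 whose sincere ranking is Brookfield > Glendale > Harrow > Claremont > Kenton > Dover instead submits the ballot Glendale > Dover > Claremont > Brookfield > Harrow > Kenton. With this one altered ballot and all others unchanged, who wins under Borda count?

Dover

Borda totals with the altered ballot: Harrow 39, Glendale 65, Dover 104, Kenton 30, Brookfield 23, Claremont 84.
The switch changes the winner from Claremont to Dover.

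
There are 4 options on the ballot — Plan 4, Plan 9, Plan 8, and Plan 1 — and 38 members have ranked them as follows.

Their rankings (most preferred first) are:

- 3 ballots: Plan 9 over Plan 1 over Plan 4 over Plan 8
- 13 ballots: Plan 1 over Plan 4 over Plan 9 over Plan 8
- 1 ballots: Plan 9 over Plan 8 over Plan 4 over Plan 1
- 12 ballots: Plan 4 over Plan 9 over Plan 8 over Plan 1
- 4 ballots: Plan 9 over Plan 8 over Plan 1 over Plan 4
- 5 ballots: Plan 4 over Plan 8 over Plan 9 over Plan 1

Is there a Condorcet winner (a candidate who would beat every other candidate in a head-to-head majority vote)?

Head-to-head results (38 voters total):
Plan 4 vs Plan 9: Plan 4 wins 30–8.
Plan 4 vs Plan 8: Plan 4 wins 33–5.
Plan 4 vs Plan 1: Plan 1 wins 20–18.
Plan 9 vs Plan 8: Plan 9 wins 33–5.
Plan 9 vs Plan 1: Plan 9 wins 25–13.
Plan 8 vs Plan 1: Plan 8 wins 22–16.
No candidate beats all others: Plan 4 beats Plan 9 beats Plan 1 beats Plan 4, a majority cycle.

No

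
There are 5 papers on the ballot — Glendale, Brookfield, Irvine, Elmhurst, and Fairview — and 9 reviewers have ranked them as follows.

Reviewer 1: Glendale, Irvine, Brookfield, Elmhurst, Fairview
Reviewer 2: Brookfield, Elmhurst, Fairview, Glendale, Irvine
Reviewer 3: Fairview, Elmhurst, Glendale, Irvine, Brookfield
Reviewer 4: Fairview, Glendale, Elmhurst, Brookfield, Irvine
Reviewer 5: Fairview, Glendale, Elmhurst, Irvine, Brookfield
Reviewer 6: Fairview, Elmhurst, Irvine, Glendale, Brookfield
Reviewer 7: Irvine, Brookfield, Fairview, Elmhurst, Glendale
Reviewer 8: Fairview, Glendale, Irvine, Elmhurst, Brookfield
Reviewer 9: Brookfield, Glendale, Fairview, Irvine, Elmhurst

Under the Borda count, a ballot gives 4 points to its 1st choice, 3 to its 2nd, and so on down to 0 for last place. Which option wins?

Fairview

Borda scores:
  Glendale: 4 + 1 + 2 + 3 + 3 + 1 + 0 + 3 + 3 = 20
  Brookfield: 2 + 4 + 0 + 1 + 0 + 0 + 3 + 0 + 4 = 14
  Irvine: 3 + 0 + 1 + 0 + 1 + 2 + 4 + 2 + 1 = 14
  Elmhurst: 1 + 3 + 3 + 2 + 2 + 3 + 1 + 1 + 0 = 16
  Fairview: 0 + 2 + 4 + 4 + 4 + 4 + 2 + 4 + 2 = 26
Fairview has the highest total.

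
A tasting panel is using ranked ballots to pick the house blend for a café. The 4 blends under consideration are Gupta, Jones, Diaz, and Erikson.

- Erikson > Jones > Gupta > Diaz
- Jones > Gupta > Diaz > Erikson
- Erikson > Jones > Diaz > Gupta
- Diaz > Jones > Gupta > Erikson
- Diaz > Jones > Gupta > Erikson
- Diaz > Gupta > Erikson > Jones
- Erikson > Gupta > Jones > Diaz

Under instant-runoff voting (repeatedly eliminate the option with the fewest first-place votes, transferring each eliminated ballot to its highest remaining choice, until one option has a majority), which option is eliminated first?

Round 1: Diaz 3, Erikson 3, Jones 1, Gupta 0. Gupta has the fewest and is eliminated.
Round 2: Diaz 3, Erikson 3, Jones 1. Jones has the fewest and is eliminated.
Round 3: Diaz 4, Erikson 3. Diaz has a majority.

Gupta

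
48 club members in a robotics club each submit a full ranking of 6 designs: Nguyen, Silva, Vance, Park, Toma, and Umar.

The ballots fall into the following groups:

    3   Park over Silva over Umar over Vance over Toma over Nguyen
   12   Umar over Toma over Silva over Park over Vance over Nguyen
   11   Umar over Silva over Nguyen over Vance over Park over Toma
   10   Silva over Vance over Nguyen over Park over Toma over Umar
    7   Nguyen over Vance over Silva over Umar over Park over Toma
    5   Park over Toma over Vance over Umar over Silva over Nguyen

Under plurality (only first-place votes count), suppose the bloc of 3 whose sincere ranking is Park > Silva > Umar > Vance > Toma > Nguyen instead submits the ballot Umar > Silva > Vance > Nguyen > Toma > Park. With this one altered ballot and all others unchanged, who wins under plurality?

First-place totals with the altered ballot: Nguyen 7, Silva 10, Vance 0, Park 5, Toma 0, Umar 26.
The winner is unchanged: still Umar.

Umar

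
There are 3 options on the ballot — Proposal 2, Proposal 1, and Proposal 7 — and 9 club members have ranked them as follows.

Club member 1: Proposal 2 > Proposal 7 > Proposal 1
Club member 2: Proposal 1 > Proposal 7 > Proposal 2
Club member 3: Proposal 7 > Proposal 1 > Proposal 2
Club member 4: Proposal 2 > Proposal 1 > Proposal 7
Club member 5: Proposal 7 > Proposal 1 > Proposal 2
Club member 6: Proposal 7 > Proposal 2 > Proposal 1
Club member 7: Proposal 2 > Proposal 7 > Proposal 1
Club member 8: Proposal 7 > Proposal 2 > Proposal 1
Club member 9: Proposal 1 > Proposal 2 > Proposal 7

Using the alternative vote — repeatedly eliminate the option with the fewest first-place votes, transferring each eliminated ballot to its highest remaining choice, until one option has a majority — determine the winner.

Proposal 7

Round 1: Proposal 7 4, Proposal 2 3, Proposal 1 2. Proposal 1 has the fewest and is eliminated.
Round 2: Proposal 7 5, Proposal 2 4. Proposal 7 has a majority.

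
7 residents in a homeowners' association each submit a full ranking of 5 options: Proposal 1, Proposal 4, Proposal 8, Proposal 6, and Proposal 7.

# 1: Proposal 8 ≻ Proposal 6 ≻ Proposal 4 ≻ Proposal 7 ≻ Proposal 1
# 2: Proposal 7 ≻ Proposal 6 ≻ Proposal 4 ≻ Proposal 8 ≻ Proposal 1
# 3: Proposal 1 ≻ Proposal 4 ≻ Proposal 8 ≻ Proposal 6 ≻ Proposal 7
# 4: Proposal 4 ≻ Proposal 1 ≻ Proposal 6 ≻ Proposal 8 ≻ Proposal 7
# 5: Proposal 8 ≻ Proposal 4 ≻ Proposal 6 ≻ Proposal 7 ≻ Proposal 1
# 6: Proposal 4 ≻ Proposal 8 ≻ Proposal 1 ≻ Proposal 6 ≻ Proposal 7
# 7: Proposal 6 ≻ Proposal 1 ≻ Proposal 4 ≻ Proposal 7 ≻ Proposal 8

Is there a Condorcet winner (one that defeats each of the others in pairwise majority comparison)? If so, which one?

Proposal 4

Head-to-head results (7 voters total):
Proposal 1 vs Proposal 4: Proposal 4 wins 5–2.
Proposal 1 vs Proposal 8: Proposal 8 wins 4–3.
Proposal 1 vs Proposal 6: Proposal 6 wins 4–3.
Proposal 1 vs Proposal 7: Proposal 1 wins 4–3.
Proposal 4 vs Proposal 8: Proposal 4 wins 5–2.
Proposal 4 vs Proposal 6: Proposal 4 wins 4–3.
Proposal 4 vs Proposal 7: Proposal 4 wins 6–1.
Proposal 8 vs Proposal 6: Proposal 8 wins 4–3.
Proposal 8 vs Proposal 7: Proposal 8 wins 5–2.
Proposal 6 vs Proposal 7: Proposal 6 wins 6–1.
Proposal 4 beats each rival — Proposal 1 (5–2), Proposal 8 (5–2), Proposal 6 (4–3), Proposal 7 (6–1) — so Proposal 4 is the Condorcet winner.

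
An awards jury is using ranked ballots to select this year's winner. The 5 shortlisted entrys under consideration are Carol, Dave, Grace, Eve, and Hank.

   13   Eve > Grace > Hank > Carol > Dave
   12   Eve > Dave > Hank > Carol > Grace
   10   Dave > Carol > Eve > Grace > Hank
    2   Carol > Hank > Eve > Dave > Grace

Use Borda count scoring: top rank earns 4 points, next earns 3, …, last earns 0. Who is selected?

Borda scores:
  Carol: 13·1 + 12·1 + 10·3 + 2·4 = 63
  Dave: 13·0 + 12·3 + 10·4 + 2·1 = 78
  Grace: 13·3 + 12·0 + 10·1 + 2·0 = 49
  Eve: 13·4 + 12·4 + 10·2 + 2·2 = 124
  Hank: 13·2 + 12·2 + 10·0 + 2·3 = 56
Eve has the highest total.

Eve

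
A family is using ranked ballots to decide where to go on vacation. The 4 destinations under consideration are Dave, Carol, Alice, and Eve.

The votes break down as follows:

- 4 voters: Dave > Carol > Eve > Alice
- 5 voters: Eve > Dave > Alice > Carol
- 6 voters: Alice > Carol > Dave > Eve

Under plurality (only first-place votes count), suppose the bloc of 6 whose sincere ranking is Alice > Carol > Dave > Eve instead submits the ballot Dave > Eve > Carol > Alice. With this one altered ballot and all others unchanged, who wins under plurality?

First-place totals with the altered ballot: Dave 10, Carol 0, Alice 0, Eve 5.
The switch changes the winner from Alice to Dave.

Dave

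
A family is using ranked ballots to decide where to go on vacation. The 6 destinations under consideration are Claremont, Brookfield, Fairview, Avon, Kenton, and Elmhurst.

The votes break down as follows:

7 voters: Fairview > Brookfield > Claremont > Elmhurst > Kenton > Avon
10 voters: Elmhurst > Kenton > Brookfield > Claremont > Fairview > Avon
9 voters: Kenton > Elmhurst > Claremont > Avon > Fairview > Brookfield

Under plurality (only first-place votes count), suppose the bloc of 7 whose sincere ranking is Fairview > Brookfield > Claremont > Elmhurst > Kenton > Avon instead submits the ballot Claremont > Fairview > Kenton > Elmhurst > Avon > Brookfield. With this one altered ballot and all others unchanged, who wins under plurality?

First-place totals with the altered ballot: Claremont 7, Brookfield 0, Fairview 0, Avon 0, Kenton 9, Elmhurst 10.
The winner is unchanged: still Elmhurst.

Elmhurst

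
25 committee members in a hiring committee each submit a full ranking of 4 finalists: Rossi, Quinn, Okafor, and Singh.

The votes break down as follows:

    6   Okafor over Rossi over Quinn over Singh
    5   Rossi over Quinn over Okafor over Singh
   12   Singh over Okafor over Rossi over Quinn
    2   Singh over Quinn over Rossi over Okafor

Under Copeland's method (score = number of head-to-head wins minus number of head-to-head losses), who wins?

Singh

Pairwise results:
  Rossi vs Quinn: Rossi wins 23–2.
  Rossi vs Okafor: Okafor wins 18–7.
  Rossi vs Singh: Singh wins 14–11.
  Quinn vs Okafor: Okafor wins 18–7.
  Quinn vs Singh: Singh wins 14–11.
  Okafor vs Singh: Singh wins 14–11.
Copeland scores (wins − losses):
  Rossi: 1 − 2 = -1
  Quinn: 0 − 3 = -3
  Okafor: 2 − 1 = 1
  Singh: 3 − 0 = 3
Singh has the best Copeland score.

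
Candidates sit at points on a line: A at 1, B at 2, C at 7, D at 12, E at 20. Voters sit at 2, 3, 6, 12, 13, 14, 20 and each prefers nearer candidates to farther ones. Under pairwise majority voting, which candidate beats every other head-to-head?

D

With single-peaked preferences on a line, the Condorcet winner is the candidate closest to the median voter.
The median voter (position 12) is closest to D at 12.
Check: D vs B — voters closer to D: 4 of 7.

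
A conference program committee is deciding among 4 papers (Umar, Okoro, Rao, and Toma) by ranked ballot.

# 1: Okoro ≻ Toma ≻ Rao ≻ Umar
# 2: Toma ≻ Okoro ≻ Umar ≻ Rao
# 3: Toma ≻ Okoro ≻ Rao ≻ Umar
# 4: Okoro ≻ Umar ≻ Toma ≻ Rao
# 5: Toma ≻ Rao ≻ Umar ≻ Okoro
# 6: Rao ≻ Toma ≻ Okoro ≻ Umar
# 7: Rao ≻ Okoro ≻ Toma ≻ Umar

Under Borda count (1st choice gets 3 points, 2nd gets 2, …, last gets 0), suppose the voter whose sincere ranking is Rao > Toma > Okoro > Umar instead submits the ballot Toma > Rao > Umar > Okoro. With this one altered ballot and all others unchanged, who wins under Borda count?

Toma

Borda totals with the altered ballot: Umar 5, Okoro 12, Rao 9, Toma 16.
The winner is unchanged: still Toma.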